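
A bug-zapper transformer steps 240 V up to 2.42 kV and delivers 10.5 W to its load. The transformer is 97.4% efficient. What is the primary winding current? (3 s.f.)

P_in = P_out/η = 10.5/0.974 = 10.780 W.
I_p = P_in/V_p = 10.780/240 = 0.0449 A.

I_p ≈ 0.0449 A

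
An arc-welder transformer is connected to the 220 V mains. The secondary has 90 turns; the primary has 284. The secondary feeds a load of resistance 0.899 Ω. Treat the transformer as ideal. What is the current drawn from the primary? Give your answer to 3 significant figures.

I_p ≈ 24.6 A

V_s = V_p × N_s/N_p = 220 × 90/284 = 69.718 V.
I_s = V_s/R = 69.718/0.899 = 77.551 A.
For an ideal transformer I_p N_p = I_s N_s, so I_p = 77.551 × 90/284 = 24.6 A.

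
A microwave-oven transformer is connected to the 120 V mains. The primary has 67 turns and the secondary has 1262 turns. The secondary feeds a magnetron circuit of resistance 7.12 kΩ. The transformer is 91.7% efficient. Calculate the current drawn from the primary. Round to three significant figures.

V_s = 120 × 1262/67 = 2260.3 V.
I_s = V_s/R = 2260.3/7120 = 0.31746 A.
P_out = V_s I_s = 2260.3 × 0.31746 = 717.55 W.
P_in = P_out/η = 717.55/0.917 = 782.50 W.
I_p = P_in/V_p = 782.50/120 = 6.52 A.

I_p ≈ 6.52 A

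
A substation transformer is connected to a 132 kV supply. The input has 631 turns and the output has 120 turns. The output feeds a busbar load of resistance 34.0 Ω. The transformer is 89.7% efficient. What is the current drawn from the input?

I_in ≈ 157 A

V_out = 132000 × 120/631 = 25103 V.
I_out = V_out/R = 25103/34.0 = 738.32 A.
P_out = V_out I_out = 25103 × 738.32 = 1.8534×10^7 W.
P_in = P_out/η = 1.8534×10^7/0.897 = 2.0662×10^7 W.
I_in = P_in/V_in = 2.0662×10^7/132000 = 157 A.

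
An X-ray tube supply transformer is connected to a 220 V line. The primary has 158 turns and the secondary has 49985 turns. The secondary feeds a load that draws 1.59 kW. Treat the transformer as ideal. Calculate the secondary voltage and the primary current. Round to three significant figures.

V_s ≈ 69600 V, I_p ≈ 7.23 A

V_s = V_p × N_s/N_p = 220 × 49985/158 = 69599 V.
I_s = P/V_s = 1590/69599 = 0.022845 A.
I_p = I_s × N_s/N_p = 0.022845 × 49985/158 = 7.23 A.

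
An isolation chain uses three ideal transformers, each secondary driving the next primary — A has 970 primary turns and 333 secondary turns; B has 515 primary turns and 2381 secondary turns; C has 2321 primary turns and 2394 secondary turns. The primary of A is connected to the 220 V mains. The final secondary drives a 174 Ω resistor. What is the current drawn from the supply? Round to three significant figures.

After A: V = 220.00 × 333/970 = 75.526 V.
After B: V = 75.526 × 2381/515 = 349.18 V.
After C: V = 349.18 × 2394/2321 = 360.16 V.
I_load = 360.16/174 = 2.0699 A, so P_out = 360.16 × 2.0699 = 745.49 W.
All ideal ⇒ P_in = P_out, so I_supply = 745.49/220 = 3.39 A.

I_supply ≈ 3.39 A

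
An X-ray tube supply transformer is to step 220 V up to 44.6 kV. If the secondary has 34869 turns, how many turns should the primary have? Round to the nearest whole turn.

N_p/N_s = V_p/V_s, so N_p = 34869 × 220/44600 = 172.0 ≈ 172 turns.

N_p = 172 turns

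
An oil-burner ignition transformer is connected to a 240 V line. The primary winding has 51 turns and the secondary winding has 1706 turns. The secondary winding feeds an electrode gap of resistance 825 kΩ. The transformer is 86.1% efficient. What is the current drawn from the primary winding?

I_p ≈ 0.378 A

V_s = 240 × 1706/51 = 8028.2 V.
I_s = V_s/R = 8028.2/825000 = 0.0097312 A.
P_out = V_s I_s = 8028.2 × 0.0097312 = 78.124 W.
P_in = P_out/η = 78.124/0.861 = 90.737 W.
I_p = P_in/V_p = 90.737/240 = 0.378 A.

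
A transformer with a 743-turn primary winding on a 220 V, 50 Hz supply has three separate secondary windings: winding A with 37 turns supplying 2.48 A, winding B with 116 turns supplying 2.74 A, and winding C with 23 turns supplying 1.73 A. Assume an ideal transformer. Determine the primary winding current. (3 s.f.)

V_A = 220 × 37/743 = 10.956 V; V_B = 220 × 116/743 = 34.347 V; V_C = 220 × 23/743 = 6.8102 V.
P_out = V_A I_A + V_B I_B + V_C I_C = 10.956×2.48 + 34.347×2.74 + 6.8102×1.73 = 27.170 + 94.111 + 11.782 = 133.06 W.
Ideal ⇒ P_in = P_out, so I_p = P_out/V_p = 133.06/220 = 0.605 A.

I_p ≈ 0.605 A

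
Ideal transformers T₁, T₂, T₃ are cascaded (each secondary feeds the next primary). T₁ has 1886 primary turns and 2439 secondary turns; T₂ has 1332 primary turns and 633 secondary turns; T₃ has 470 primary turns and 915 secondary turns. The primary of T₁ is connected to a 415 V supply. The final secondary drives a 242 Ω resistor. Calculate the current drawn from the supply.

After T₁: V = 415.00 × 2439/1886 = 536.68 V.
After T₂: V = 536.68 × 633/1332 = 255.05 V.
After T₃: V = 255.05 × 915/470 = 496.52 V.
I_load = 496.52/242 = 2.0518 A, so P_out = 496.52 × 2.0518 = 1018.7 W.
All ideal ⇒ P_in = P_out, so I_supply = 1018.7/415 = 2.45 A.

I_supply ≈ 2.45 A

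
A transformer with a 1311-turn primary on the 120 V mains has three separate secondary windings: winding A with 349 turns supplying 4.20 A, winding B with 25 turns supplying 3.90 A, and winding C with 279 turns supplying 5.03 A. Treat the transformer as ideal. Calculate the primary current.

V_A = 120 × 349/1311 = 31.945 V; V_B = 120 × 25/1311 = 2.2883 V; V_C = 120 × 279/1311 = 25.538 V.
P_out = V_A I_A + V_B I_B + V_C I_C = 31.945×4.20 + 2.2883×3.90 + 25.538×5.03 = 134.17 + 8.9245 + 128.45 = 271.55 W.
Ideal ⇒ P_in = P_out, so I_p = P_out/V_p = 271.55/120 = 2.26 A.

I_p ≈ 2.26 A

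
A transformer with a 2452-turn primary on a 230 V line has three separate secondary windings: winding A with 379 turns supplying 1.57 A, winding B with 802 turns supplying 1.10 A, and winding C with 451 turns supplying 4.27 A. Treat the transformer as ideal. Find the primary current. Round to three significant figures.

I_p ≈ 1.39 A

V_A = 230 × 379/2452 = 35.551 V; V_B = 230 × 802/2452 = 75.228 V; V_C = 230 × 451/2452 = 42.304 V.
P_out = V_A I_A + V_B I_B + V_C I_C = 35.551×1.57 + 75.228×1.10 + 42.304×4.27 = 55.814 + 82.751 + 180.64 = 319.20 W.
Ideal ⇒ P_in = P_out, so I_p = P_out/V_p = 319.20/230 = 1.39 A.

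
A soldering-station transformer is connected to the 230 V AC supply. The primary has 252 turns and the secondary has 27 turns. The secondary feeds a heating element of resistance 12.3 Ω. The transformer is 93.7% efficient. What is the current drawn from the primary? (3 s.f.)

I_p ≈ 0.229 A

V_s = 230 × 27/252 = 24.643 V.
I_s = V_s/R = 24.643/12.3 = 2.0035 A.
P_out = V_s I_s = 24.643 × 2.0035 = 49.372 W.
P_in = P_out/η = 49.372/0.937 = 52.691 W.
I_p = P_in/V_p = 52.691/230 = 0.229 A.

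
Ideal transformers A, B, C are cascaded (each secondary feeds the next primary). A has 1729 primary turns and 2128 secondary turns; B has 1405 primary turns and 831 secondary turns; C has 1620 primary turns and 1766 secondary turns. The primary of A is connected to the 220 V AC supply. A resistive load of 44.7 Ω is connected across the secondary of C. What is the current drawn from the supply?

After A: V = 220.00 × 2128/1729 = 270.77 V.
After B: V = 270.77 × 831/1405 = 160.15 V.
After C: V = 160.15 × 1766/1620 = 174.58 V.
I_load = 174.58/44.7 = 3.9056 A, so P_out = 174.58 × 3.9056 = 681.85 W.
All ideal ⇒ P_in = P_out, so I_supply = 681.85/220 = 3.10 A.

I_supply ≈ 3.10 A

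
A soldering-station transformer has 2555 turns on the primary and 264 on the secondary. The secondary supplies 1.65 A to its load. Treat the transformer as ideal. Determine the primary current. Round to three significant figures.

For an ideal transformer I_p/I_s = N_s/N_p, so I_p = 1.65 × 264/2555 = 0.170 A.

I_p ≈ 0.170 A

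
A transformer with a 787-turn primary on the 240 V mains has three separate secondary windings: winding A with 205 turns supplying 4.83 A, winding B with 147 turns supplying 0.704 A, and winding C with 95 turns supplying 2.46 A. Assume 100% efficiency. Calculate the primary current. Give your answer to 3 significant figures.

V_A = 240 × 205/787 = 62.516 V; V_B = 240 × 147/787 = 44.828 V; V_C = 240 × 95/787 = 28.971 V.
P_out = V_A I_A + V_B I_B + V_C I_C = 62.516×4.83 + 44.828×0.704 + 28.971×2.46 = 301.95 + 31.559 + 71.268 = 404.78 W.
Ideal ⇒ P_in = P_out, so I_p = P_out/V_p = 404.78/240 = 1.69 A.

I_p ≈ 1.69 A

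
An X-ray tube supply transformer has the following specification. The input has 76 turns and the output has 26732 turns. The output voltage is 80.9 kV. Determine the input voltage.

V_in/V_out = N_in/N_out, so V_in = 80900 × 76/26732 = 230 V.

V_in ≈ 230 V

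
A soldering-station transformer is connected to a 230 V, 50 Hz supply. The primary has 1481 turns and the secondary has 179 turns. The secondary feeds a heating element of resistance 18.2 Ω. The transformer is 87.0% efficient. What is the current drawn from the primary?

I_p ≈ 0.212 A

V_s = 230 × 179/1481 = 27.799 V.
I_s = V_s/R = 27.799/18.2 = 1.5274 A.
P_out = V_s I_s = 27.799 × 1.5274 = 42.460 W.
P_in = P_out/η = 42.460/0.870 = 48.805 W.
I_p = P_in/V_p = 48.805/230 = 0.212 A.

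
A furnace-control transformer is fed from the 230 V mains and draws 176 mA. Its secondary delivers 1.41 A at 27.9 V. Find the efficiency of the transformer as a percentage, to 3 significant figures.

P_in = 230 × 0.176 = 40.4800 W.
P_out = 27.9 × 1.41 = 39.3390 W.
η = P_out/P_in = 39.3390/40.4800 = 0.972.

η ≈ 97.2%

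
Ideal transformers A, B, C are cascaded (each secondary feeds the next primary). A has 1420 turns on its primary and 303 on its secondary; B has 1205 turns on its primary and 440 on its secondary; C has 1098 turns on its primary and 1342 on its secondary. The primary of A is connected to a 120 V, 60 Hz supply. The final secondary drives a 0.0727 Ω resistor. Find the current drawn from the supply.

Secondary of A: V = 120.00 × 303/1420 = 25.606 V.
Secondary of B: V = 25.606 × 440/1205 = 9.3498 V.
Secondary of C: V = 9.3498 × 1342/1098 = 11.428 V.
I_load = 11.428/0.0727 = 157.19 A, so P_out = 11.428 × 157.19 = 1796.3 W.
All ideal ⇒ P_in = P_out, so I_supply = 1796.3/120 = 15.0 A.

I_supply ≈ 15.0 A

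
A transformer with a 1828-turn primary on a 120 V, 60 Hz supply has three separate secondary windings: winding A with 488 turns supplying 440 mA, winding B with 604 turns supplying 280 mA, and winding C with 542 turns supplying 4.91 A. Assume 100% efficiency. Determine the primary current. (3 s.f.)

V_A = 120 × 488/1828 = 32.035 V; V_B = 120 × 604/1828 = 39.650 V; V_C = 120 × 542/1828 = 35.580 V.
P_out = V_A I_A + V_B I_B + V_C I_C = 32.035×0.440 + 39.650×0.280 + 35.580×4.91 = 14.095 + 11.102 + 174.70 = 199.89 W.
Ideal ⇒ P_in = P_out, so I_p = P_out/V_p = 199.89/120 = 1.67 A.

I_p ≈ 1.67 A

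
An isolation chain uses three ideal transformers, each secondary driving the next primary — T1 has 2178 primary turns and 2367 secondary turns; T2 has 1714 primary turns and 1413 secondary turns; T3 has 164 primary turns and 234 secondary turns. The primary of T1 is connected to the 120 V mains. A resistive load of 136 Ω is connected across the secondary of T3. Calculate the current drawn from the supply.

I_supply ≈ 1.44 A

After T1: V = 120.00 × 2367/2178 = 130.41 V.
After T2: V = 130.41 × 1413/1714 = 107.51 V.
After T3: V = 107.51 × 234/164 = 153.40 V.
I_load = 153.40/136 = 1.1279 A, so P_out = 153.40 × 1.1279 = 173.03 W.
All ideal ⇒ P_in = P_out, so I_supply = 173.03/120 = 1.44 A.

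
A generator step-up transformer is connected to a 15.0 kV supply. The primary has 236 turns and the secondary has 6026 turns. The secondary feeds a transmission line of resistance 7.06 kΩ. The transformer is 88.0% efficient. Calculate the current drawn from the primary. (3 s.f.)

I_p ≈ 1570 A

V_s = 15000 × 6026/236 = 383010 V.
I_s = V_s/R = 383010/7060 = 54.250 A.
P_out = V_s I_s = 383010 × 54.250 = 2.0778×10^7 W.
P_in = P_out/η = 2.0778×10^7/0.880 = 2.3612×10^7 W.
I_p = P_in/V_p = 2.3612×10^7/15000 = 1570 A.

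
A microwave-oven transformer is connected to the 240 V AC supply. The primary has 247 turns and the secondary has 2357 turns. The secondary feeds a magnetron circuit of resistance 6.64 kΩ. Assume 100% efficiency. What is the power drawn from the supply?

P ≈ 790 W

V_s = V_p × N_s/N_p = 240 × 2357/247 = 2290.2 V.
I_s = V_s/R = 2290.2/6640 = 0.34491 A.
I_p = I_s × N_s/N_p = 0.34491 × 2357/247 = 3.2913 A.
P = V_p I_p = 240 × 3.2913 = 790 W.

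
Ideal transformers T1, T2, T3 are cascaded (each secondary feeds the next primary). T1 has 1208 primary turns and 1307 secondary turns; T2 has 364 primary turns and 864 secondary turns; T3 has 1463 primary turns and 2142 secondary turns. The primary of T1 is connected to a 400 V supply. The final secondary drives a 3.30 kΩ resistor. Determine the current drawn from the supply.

I_supply ≈ 1.71 A

After T1: V = 400.00 × 1307/1208 = 432.78 V.
After T2: V = 432.78 × 864/364 = 1027.3 V.
After T3: V = 1027.3 × 2142/1463 = 1504.0 V.
I_load = 1504.0/3300 = 0.45577 A, so P_out = 1504.0 × 0.45577 = 685.49 W.
All ideal ⇒ P_in = P_out, so I_supply = 685.49/400 = 1.71 A.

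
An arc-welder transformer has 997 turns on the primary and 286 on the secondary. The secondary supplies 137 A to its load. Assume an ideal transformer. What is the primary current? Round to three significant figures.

For an ideal transformer I_p/I_s = N_s/N_p, so I_p = 137 × 286/997 = 39.3 A.

I_p ≈ 39.3 A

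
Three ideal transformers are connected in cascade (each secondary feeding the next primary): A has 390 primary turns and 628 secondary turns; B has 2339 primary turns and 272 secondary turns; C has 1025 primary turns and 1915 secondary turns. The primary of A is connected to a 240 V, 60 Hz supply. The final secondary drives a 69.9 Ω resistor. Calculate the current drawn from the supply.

After A: V = 240.00 × 628/390 = 386.46 V.
After B: V = 386.46 × 272/2339 = 44.941 V.
After C: V = 44.941 × 1915/1025 = 83.963 V.
I_load = 83.963/69.9 = 1.2012 A, so P_out = 83.963 × 1.2012 = 100.86 W.
All ideal ⇒ P_in = P_out, so I_supply = 100.86/240 = 0.420 A.

I_supply ≈ 0.420 A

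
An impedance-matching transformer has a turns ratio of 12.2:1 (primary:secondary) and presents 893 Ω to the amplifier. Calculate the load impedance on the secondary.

Z_s ≈ 6.00 Ω

Z_s = Z_p/(N_p/N_s)² = 893/12.2² = 6.00 Ω.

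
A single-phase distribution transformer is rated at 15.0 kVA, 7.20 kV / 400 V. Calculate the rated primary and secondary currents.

I_p ≈ 2.08 A, I_s ≈ 37.5 A

I_p = S/V_p = 15000/7200 = 2.08 A.
I_s = S/V_s = 15000/400 = 37.5 A.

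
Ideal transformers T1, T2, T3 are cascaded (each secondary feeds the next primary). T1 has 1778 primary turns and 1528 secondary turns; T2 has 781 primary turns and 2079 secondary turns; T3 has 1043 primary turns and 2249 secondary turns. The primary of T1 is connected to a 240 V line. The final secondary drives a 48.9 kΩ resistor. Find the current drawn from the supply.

I_supply ≈ 0.119 A

After T1: V = 240.00 × 1528/1778 = 206.25 V.
After T2: V = 206.25 × 2079/781 = 549.04 V.
After T3: V = 549.04 × 2249/1043 = 1183.9 V.
I_load = 1183.9/48900 = 0.024210 A, so P_out = 1183.9 × 0.024210 = 28.662 W.
All ideal ⇒ P_in = P_out, so I_supply = 28.662/240 = 0.119 A.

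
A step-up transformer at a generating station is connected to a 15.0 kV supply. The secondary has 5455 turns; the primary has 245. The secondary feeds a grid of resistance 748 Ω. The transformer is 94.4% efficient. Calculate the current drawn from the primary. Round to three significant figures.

I_p ≈ 10500 A

V_s = 15000 × 5455/245 = 333980 V.
I_s = V_s/R = 333980/748 = 446.50 A.
P_out = V_s I_s = 333980 × 446.50 = 1.4912×10^8 W.
P_in = P_out/η = 1.4912×10^8/0.944 = 1.5797×10^8 W.
I_p = P_in/V_p = 1.5797×10^8/15000 = 10500 A.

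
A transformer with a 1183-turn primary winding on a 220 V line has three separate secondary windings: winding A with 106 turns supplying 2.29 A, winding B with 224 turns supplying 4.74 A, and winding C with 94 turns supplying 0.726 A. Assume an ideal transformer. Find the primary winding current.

I_p ≈ 1.16 A

V_A = 220 × 106/1183 = 19.713 V; V_B = 220 × 224/1183 = 41.657 V; V_C = 220 × 94/1183 = 17.481 V.
P_out = V_A I_A + V_B I_B + V_C I_C = 19.713×2.29 + 41.657×4.74 + 17.481×0.726 = 45.142 + 197.45 + 12.691 = 255.29 W.
Ideal ⇒ P_in = P_out, so I_p = P_out/V_p = 255.29/220 = 1.16 A.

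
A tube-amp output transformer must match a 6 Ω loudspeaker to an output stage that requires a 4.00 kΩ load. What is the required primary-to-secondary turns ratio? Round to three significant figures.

N_p/N_s ≈ 25.8

Z_p/Z_s = (N_p/N_s)², so N_p/N_s = √(4000/6) = √667 = 25.8.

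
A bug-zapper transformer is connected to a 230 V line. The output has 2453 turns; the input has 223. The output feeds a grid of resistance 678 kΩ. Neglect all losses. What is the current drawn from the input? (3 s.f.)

V_out = V_in × N_out/N_in = 230 × 2453/223 = 2530.0 V.
I_out = V_out/R = 2530.0/678000 = 0.0037316 A.
For an ideal transformer I_in N_in = I_out N_out, so I_in = 0.0037316 × 2453/223 = 0.0410 A.

I_in ≈ 0.0410 A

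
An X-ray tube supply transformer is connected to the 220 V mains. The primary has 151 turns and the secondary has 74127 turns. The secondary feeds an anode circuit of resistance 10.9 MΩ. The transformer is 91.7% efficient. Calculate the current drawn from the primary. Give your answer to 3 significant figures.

V_s = 220 × 74127/151 = 108000 V.
I_s = V_s/R = 108000/(1.09×10^7) = 0.0099082 A.
P_out = V_s I_s = 108000 × 0.0099082 = 1070.1 W.
P_in = P_out/η = 1070.1/0.917 = 1166.9 W.
I_p = P_in/V_p = 1166.9/220 = 5.30 A.

I_p ≈ 5.30 A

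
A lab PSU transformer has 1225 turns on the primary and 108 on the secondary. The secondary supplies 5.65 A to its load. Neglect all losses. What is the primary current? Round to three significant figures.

For an ideal transformer I_p/I_s = N_s/N_p, so I_p = 5.65 × 108/1225 = 0.498 A.

I_p ≈ 0.498 A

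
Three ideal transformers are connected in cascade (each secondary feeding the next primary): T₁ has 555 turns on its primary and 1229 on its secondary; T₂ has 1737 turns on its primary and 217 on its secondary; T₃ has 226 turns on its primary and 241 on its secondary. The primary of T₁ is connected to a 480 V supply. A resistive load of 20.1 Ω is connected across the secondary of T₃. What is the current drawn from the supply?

After T₁: V = 480.00 × 1229/555 = 1062.9 V.
After T₂: V = 1062.9 × 217/1737 = 132.79 V.
After T₃: V = 132.79 × 241/226 = 141.60 V.
I_load = 141.60/20.1 = 7.0449 A, so P_out = 141.60 × 7.0449 = 997.57 W.
All ideal ⇒ P_in = P_out, so I_supply = 997.57/480 = 2.08 A.

I_supply ≈ 2.08 A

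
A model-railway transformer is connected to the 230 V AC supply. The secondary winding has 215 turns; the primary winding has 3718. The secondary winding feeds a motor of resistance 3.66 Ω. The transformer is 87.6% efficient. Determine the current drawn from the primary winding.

I_p ≈ 0.240 A

V_s = 230 × 215/3718 = 13.300 V.
I_s = V_s/R = 13.300/3.66 = 3.6339 A.
P_out = V_s I_s = 13.300 × 3.6339 = 48.332 W.
P_in = P_out/η = 48.332/0.876 = 55.173 W.
I_p = P_in/V_p = 55.173/230 = 0.240 A.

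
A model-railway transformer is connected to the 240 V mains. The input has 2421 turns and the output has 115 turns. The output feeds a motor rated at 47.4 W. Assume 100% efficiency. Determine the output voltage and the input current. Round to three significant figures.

V_out = V_in × N_out/N_in = 240 × 115/2421 = 11.400 V.
I_out = P/V_out = 47.4/11.400 = 4.1578 A.
I_in = I_out × N_out/N_in = 4.1578 × 115/2421 = 0.197 A.

V_out ≈ 11.4 V, I_in ≈ 0.197 A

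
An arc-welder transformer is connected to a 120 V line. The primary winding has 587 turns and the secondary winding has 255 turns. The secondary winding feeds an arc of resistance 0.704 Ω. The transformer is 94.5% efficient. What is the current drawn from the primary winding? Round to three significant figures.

V_s = 120 × 255/587 = 52.129 V.
I_s = V_s/R = 52.129/0.704 = 74.048 A.
P_out = V_s I_s = 52.129 × 74.048 = 3860.1 W.
P_in = P_out/η = 3860.1/0.945 = 4084.7 W.
I_p = P_in/V_p = 4084.7/120 = 34.0 A.

I_p ≈ 34.0 A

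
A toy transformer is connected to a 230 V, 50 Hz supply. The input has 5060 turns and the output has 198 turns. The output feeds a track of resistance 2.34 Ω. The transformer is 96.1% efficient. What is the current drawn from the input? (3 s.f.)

I_in ≈ 0.157 A

V_out = 230 × 198/5060 = 9.0000 V.
I_out = V_out/R = 9.0000/2.34 = 3.8462 A.
P_out = V_out I_out = 9.0000 × 3.8462 = 34.615 W.
P_in = P_out/η = 34.615/0.961 = 36.020 W.
I_in = P_in/V_in = 36.020/230 = 0.157 A.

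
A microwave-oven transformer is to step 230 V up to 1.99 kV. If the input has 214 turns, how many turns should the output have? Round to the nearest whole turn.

N_out = 1852 turns

N_out/N_in = V_out/V_in, so N_out = 214 × 1990/230 = 1851.6 ≈ 1852 turns.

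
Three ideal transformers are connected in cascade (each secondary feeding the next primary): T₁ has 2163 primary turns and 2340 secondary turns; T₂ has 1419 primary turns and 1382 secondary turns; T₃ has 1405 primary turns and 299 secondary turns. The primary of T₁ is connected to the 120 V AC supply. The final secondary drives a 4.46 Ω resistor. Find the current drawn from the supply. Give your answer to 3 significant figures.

I_supply ≈ 1.35 A

After T₁: V = 120.00 × 2340/2163 = 129.82 V.
After T₂: V = 129.82 × 1382/1419 = 126.43 V.
After T₃: V = 126.43 × 299/1405 = 26.907 V.
I_load = 26.907/4.46 = 6.0329 A, so P_out = 26.907 × 6.0329 = 162.33 W.
All ideal ⇒ P_in = P_out, so I_supply = 162.33/120 = 1.35 A.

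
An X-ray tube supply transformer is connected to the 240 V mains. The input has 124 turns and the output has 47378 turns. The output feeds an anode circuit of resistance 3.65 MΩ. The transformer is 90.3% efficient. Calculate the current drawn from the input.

I_in ≈ 10.6 A

V_out = 240 × 47378/124 = 91699 V.
I_out = V_out/R = 91699/(3.65×10^6) = 0.025123 A.
P_out = V_out I_out = 91699 × 0.025123 = 2303.8 W.
P_in = P_out/η = 2303.8/0.903 = 2551.2 W.
I_in = P_in/V_in = 2551.2/240 = 10.6 A.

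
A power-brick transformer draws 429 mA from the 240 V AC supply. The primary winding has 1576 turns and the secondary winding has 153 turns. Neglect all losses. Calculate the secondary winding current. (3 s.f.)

I_s/I_p = N_p/N_s, so I_s = 0.429 × 1576/153 = 4.42 A.

I_s ≈ 4.42 A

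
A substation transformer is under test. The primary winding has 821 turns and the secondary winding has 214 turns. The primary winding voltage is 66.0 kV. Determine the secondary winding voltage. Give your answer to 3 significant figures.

V_s ≈ 17200 V

V_s/V_p = N_s/N_p, so V_s = 66000 × 214/821 = 17200 V.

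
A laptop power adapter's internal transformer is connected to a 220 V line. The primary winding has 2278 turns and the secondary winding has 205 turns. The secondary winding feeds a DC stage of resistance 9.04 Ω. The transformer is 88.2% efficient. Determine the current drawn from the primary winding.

V_s = 220 × 205/2278 = 19.798 V.
I_s = V_s/R = 19.798/9.04 = 2.1901 A.
P_out = V_s I_s = 19.798 × 2.1901 = 43.359 W.
P_in = P_out/η = 43.359/0.882 = 49.160 W.
I_p = P_in/V_p = 49.160/220 = 0.223 A.

I_p ≈ 0.223 A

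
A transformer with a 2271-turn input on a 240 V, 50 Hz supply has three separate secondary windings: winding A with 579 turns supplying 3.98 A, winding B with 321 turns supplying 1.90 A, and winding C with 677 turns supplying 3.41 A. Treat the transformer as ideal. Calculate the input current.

V_A = 240 × 579/2271 = 61.189 V; V_B = 240 × 321/2271 = 33.923 V; V_C = 240 × 677/2271 = 71.546 V.
P_out = V_A I_A + V_B I_B + V_C I_C = 61.189×3.98 + 33.923×1.90 + 71.546×3.41 = 243.53 + 64.454 + 243.97 = 551.96 W.
Ideal ⇒ P_in = P_out, so I_in = P_out/V_in = 551.96/240 = 2.30 A.

I_in ≈ 2.30 A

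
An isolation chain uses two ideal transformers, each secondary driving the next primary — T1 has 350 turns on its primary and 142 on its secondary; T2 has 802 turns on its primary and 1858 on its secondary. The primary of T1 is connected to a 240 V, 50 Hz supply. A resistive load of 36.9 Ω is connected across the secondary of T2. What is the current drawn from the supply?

After T1: V = 240.00 × 142/350 = 97.371 V.
After T2: V = 97.371 × 1858/802 = 225.58 V.
I_load = 225.58/36.9 = 6.1133 A, so P_out = 225.58 × 6.1133 = 1379.0 W.
All ideal ⇒ P_in = P_out, so I_supply = 1379.0/240 = 5.75 A.

I_supply ≈ 5.75 A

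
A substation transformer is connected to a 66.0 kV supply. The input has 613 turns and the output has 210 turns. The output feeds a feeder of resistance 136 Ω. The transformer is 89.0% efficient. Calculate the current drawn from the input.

I_in ≈ 64.0 A

V_out = 66000 × 210/613 = 22610 V.
I_out = V_out/R = 22610/136 = 166.25 A.
P_out = V_out I_out = 22610 × 166.25 = 3.7590×10^6 W.
P_in = P_out/η = 3.7590×10^6/0.890 = 4.2235×10^6 W.
I_in = P_in/V_in = 4.2235×10^6/66000 = 64.0 A.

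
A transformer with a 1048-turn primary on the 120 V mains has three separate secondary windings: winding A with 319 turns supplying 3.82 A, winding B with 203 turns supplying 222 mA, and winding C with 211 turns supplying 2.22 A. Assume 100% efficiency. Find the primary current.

V_A = 120 × 319/1048 = 36.527 V; V_B = 120 × 203/1048 = 23.244 V; V_C = 120 × 211/1048 = 24.160 V.
P_out = V_A I_A + V_B I_B + V_C I_C = 36.527×3.82 + 23.244×0.222 + 24.160×2.22 = 139.53 + 5.1602 + 53.636 = 198.33 W.
Ideal ⇒ P_in = P_out, so I_p = P_out/V_p = 198.33/120 = 1.65 A.

I_p ≈ 1.65 A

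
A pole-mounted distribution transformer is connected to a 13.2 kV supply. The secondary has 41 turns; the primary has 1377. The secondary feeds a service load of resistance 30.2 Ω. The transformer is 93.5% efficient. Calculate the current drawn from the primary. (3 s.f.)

I_p ≈ 0.414 A

V_s = 13200 × 41/1377 = 393.03 V.
I_s = V_s/R = 393.03/30.2 = 13.014 A.
P_out = V_s I_s = 393.03 × 13.014 = 5114.9 W.
P_in = P_out/η = 5114.9/0.935 = 5470.5 W.
I_p = P_in/V_p = 5470.5/13200 = 0.414 A.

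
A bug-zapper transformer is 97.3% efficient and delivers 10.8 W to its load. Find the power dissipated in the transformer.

P_in = P_out/η = 10.8/0.973 = 11.0997 W.
P_loss = P_in − P_out = 11.0997 − 10.8 = 0.300 W.

P_loss ≈ 0.300 W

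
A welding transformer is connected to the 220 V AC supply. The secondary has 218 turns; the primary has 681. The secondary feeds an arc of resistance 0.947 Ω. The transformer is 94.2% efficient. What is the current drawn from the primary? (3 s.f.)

I_p ≈ 25.3 A

V_s = 220 × 218/681 = 70.426 V.
I_s = V_s/R = 70.426/0.947 = 74.367 A.
P_out = V_s I_s = 70.426 × 74.367 = 5237.4 W.
P_in = P_out/η = 5237.4/0.942 = 5559.9 W.
I_p = P_in/V_p = 5559.9/220 = 25.3 A.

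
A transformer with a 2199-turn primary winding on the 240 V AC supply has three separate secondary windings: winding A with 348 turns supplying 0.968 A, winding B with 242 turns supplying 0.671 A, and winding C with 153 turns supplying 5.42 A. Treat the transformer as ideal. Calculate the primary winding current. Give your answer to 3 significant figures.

V_A = 240 × 348/2199 = 37.981 V; V_B = 240 × 242/2199 = 26.412 V; V_C = 240 × 153/2199 = 16.698 V.
P_out = V_A I_A + V_B I_B + V_C I_C = 37.981×0.968 + 26.412×0.671 + 16.698×5.42 = 36.766 + 17.722 + 90.506 = 144.99 W.
Ideal ⇒ P_in = P_out, so I_p = P_out/V_p = 144.99/240 = 0.604 A.

I_p ≈ 0.604 A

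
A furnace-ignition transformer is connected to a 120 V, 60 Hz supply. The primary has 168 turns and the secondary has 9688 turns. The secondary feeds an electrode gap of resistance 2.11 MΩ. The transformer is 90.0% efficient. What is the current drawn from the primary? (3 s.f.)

V_s = 120 × 9688/168 = 6920.0 V.
I_s = V_s/R = 6920.0/(2.11×10^6) = 0.0032796 A.
P_out = V_s I_s = 6920.0 × 0.0032796 = 22.695 W.
P_in = P_out/η = 22.695/0.900 = 25.217 W.
I_p = P_in/V_p = 25.217/120 = 0.210 A.

I_p ≈ 0.210 A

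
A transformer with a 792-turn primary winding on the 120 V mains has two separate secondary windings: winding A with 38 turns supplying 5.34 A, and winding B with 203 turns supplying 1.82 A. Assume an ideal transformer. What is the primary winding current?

V_A = 120 × 38/792 = 5.7576 V; V_B = 120 × 203/792 = 30.758 V.
P_out = V_A I_A + V_B I_B = 5.7576×5.34 + 30.758×1.82 = 30.745 + 55.979 = 86.724 W.
Ideal ⇒ P_in = P_out, so I_p = P_out/V_p = 86.724/120 = 0.723 A.

I_p ≈ 0.723 A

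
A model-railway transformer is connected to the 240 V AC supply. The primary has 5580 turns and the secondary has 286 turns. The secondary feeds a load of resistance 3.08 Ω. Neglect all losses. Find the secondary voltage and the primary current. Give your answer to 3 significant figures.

V_s ≈ 12.3 V, I_p ≈ 0.205 A

V_s = V_p × N_s/N_p = 240 × 286/5580 = 12.301 V.
I_s = V_s/R = 12.301/3.08 = 3.9939 A.
I_p = I_s × N_s/N_p = 3.9939 × 286/5580 = 0.205 A.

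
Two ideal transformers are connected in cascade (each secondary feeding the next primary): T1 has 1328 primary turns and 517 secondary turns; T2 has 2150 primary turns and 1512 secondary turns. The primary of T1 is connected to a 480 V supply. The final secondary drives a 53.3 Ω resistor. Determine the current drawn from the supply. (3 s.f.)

I_supply ≈ 0.675 A

Secondary of T1: V = 480.00 × 517/1328 = 186.87 V.
Secondary of T2: V = 186.87 × 1512/2150 = 131.42 V.
I_load = 131.42/53.3 = 2.4656 A, so P_out = 131.42 × 2.4656 = 324.02 W.
All ideal ⇒ P_in = P_out, so I_supply = 324.02/480 = 0.675 A.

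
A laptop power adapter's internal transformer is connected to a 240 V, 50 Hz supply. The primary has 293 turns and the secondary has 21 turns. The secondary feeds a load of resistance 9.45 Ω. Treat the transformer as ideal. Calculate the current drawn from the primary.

V_s = V_p × N_s/N_p = 240 × 21/293 = 17.201 V.
I_s = V_s/R = 17.201/9.45 = 1.8203 A.
For an ideal transformer I_p N_p = I_s N_s, so I_p = 1.8203 × 21/293 = 0.130 A.

I_p ≈ 0.130 A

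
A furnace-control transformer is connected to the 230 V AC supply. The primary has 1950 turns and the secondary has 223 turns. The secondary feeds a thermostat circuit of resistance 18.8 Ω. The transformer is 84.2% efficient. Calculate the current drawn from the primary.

I_p ≈ 0.190 A

V_s = 230 × 223/1950 = 26.303 V.
I_s = V_s/R = 26.303/18.8 = 1.3991 A.
P_out = V_s I_s = 26.303 × 1.3991 = 36.799 W.
P_in = P_out/η = 36.799/0.842 = 43.705 W.
I_p = P_in/V_p = 43.705/230 = 0.190 A.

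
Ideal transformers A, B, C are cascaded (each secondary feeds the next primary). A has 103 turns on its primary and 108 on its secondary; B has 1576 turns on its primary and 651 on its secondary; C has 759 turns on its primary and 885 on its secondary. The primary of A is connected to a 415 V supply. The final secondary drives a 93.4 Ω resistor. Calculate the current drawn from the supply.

I_supply ≈ 1.13 A

Secondary of A: V = 415.00 × 108/103 = 435.15 V.
Secondary of B: V = 435.15 × 651/1576 = 179.75 V.
Secondary of C: V = 179.75 × 885/759 = 209.59 V.
I_load = 209.59/93.4 = 2.2440 A, so P_out = 209.59 × 2.2440 = 470.30 W.
All ideal ⇒ P_in = P_out, so I_supply = 470.30/415 = 1.13 A.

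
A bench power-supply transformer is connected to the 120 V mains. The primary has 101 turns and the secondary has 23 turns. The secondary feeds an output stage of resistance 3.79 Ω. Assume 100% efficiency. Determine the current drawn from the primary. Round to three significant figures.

I_p ≈ 1.64 A

V_s = V_p × N_s/N_p = 120 × 23/101 = 27.327 V.
I_s = V_s/R = 27.327/3.79 = 7.2102 A.
For an ideal transformer I_p N_p = I_s N_s, so I_p = 7.2102 × 23/101 = 1.64 A.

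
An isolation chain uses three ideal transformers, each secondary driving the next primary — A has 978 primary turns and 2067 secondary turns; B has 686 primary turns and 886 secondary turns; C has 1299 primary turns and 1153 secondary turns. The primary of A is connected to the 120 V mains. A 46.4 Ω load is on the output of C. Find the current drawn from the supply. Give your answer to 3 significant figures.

I_supply ≈ 15.2 A

Secondary of A: V = 120.00 × 2067/978 = 253.62 V.
Secondary of B: V = 253.62 × 886/686 = 327.56 V.
Secondary of C: V = 327.56 × 1153/1299 = 290.75 V.
I_load = 290.75/46.4 = 6.2661 A, so P_out = 290.75 × 6.2661 = 1821.8 W.
All ideal ⇒ P_in = P_out, so I_supply = 1821.8/120 = 15.2 A.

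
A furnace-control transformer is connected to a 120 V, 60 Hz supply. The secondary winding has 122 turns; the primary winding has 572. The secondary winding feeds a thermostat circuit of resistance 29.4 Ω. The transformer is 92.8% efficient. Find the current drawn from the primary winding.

V_s = 120 × 122/572 = 25.594 V.
I_s = V_s/R = 25.594/29.4 = 0.87056 A.
P_out = V_s I_s = 25.594 × 0.87056 = 22.281 W.
P_in = P_out/η = 22.281/0.928 = 24.010 W.
I_p = P_in/V_p = 24.010/120 = 0.200 A.

I_p ≈ 0.200 A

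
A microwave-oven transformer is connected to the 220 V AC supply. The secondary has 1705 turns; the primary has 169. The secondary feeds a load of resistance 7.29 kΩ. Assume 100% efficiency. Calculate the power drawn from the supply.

P ≈ 676 W

V_s = V_p × N_s/N_p = 220 × 1705/169 = 2219.5 V.
I_s = V_s/R = 2219.5/7290 = 0.30446 A.
I_p = I_s × N_s/N_p = 0.30446 × 1705/169 = 3.0716 A.
P = V_p I_p = 220 × 3.0716 = 676 W.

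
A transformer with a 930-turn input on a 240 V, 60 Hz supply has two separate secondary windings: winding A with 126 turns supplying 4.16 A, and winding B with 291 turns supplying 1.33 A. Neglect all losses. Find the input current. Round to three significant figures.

V_A = 240 × 126/930 = 32.516 V; V_B = 240 × 291/930 = 75.097 V.
P_out = V_A I_A + V_B I_B = 32.516×4.16 + 75.097×1.33 = 135.27 + 99.879 = 235.15 W.
Ideal ⇒ P_in = P_out, so I_in = P_out/V_in = 235.15/240 = 0.980 A.

I_in ≈ 0.980 A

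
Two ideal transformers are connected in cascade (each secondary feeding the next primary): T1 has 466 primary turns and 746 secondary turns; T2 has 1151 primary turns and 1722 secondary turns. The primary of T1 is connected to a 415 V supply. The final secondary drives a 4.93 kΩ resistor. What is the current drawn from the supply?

Secondary of T1: V = 415.00 × 746/466 = 664.36 V.
Secondary of T2: V = 664.36 × 1722/1151 = 993.94 V.
I_load = 993.94/4930 = 0.20161 A, so P_out = 993.94 × 0.20161 = 200.39 W.
All ideal ⇒ P_in = P_out, so I_supply = 200.39/415 = 0.483 A.

I_supply ≈ 0.483 A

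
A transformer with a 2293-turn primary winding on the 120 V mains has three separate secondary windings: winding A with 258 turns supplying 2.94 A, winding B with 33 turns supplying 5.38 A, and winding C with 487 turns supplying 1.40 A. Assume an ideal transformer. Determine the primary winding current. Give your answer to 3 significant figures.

I_p ≈ 0.706 A

V_A = 120 × 258/2293 = 13.502 V; V_B = 120 × 33/2293 = 1.7270 V; V_C = 120 × 487/2293 = 25.486 V.
P_out = V_A I_A + V_B I_B + V_C I_C = 13.502×2.94 + 1.7270×5.38 + 25.486×1.40 = 39.696 + 9.2912 + 35.681 = 84.668 W.
Ideal ⇒ P_in = P_out, so I_p = P_out/V_p = 84.668/120 = 0.706 A.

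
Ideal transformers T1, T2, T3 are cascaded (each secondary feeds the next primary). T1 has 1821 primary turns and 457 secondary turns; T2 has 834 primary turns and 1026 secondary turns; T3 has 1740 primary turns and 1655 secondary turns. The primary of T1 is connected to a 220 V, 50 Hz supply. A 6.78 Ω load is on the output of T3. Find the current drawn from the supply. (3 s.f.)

I_supply ≈ 2.80 A

Secondary of T1: V = 220.00 × 457/1821 = 55.211 V.
Secondary of T2: V = 55.211 × 1026/834 = 67.922 V.
Secondary of T3: V = 67.922 × 1655/1740 = 64.604 V.
I_load = 64.604/6.78 = 9.5286 A, so P_out = 64.604 × 9.5286 = 615.59 W.
All ideal ⇒ P_in = P_out, so I_supply = 615.59/220 = 2.80 A.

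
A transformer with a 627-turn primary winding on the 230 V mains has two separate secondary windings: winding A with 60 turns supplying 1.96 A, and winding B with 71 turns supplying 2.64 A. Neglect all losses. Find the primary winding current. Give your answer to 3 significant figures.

V_A = 230 × 60/627 = 22.010 V; V_B = 230 × 71/627 = 26.045 V.
P_out = V_A I_A + V_B I_B = 22.010×1.96 + 26.045×2.64 = 43.139 + 68.758 = 111.90 W.
Ideal ⇒ P_in = P_out, so I_p = P_out/V_p = 111.90/230 = 0.487 A.

I_p ≈ 0.487 A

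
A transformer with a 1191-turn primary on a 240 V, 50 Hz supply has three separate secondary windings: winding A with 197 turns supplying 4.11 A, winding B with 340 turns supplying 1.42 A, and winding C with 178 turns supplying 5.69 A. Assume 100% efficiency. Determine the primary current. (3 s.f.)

I_p ≈ 1.94 A

V_A = 240 × 197/1191 = 39.698 V; V_B = 240 × 340/1191 = 68.514 V; V_C = 240 × 178/1191 = 35.869 V.
P_out = V_A I_A + V_B I_B + V_C I_C = 39.698×4.11 + 68.514×1.42 + 35.869×5.69 = 163.16 + 97.290 + 204.09 = 464.54 W.
Ideal ⇒ P_in = P_out, so I_p = P_out/V_p = 464.54/240 = 1.94 A.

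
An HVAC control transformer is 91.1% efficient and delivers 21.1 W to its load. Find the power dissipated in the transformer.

P_in = P_out/η = 21.1/0.911 = 23.1614 W.
P_loss = P_in − P_out = 23.1614 − 21.1 = 2.06 W.

P_loss ≈ 2.06 W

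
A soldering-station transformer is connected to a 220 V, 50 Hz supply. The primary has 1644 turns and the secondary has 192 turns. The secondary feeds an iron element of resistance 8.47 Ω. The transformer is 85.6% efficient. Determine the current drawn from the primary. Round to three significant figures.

V_s = 220 × 192/1644 = 25.693 V.
I_s = V_s/R = 25.693/8.47 = 3.0335 A.
P_out = V_s I_s = 25.693 × 3.0335 = 77.940 W.
P_in = P_out/η = 77.940/0.856 = 91.051 W.
I_p = P_in/V_p = 91.051/220 = 0.414 A.

I_p ≈ 0.414 A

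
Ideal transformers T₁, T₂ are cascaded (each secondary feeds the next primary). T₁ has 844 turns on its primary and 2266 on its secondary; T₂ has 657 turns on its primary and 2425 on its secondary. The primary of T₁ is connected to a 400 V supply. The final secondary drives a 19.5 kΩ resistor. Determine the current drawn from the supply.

I_supply ≈ 2.01 A

Secondary of T₁: V = 400.00 × 2266/844 = 1073.9 V.
Secondary of T₂: V = 1073.9 × 2425/657 = 3963.9 V.
I_load = 3963.9/19500 = 0.20328 A, so P_out = 3963.9 × 0.20328 = 805.77 W.
All ideal ⇒ P_in = P_out, so I_supply = 805.77/400 = 2.01 A.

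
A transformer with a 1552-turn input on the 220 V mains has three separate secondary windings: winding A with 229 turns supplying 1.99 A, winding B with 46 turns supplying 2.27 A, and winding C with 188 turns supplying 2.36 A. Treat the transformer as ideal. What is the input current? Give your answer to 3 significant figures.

I_in ≈ 0.647 A

V_A = 220 × 229/1552 = 32.461 V; V_B = 220 × 46/1552 = 6.5206 V; V_C = 220 × 188/1552 = 26.649 V.
P_out = V_A I_A + V_B I_B + V_C I_C = 32.461×1.99 + 6.5206×2.27 + 26.649×2.36 = 64.598 + 14.802 + 62.893 = 142.29 W.
Ideal ⇒ P_in = P_out, so I_in = P_out/V_in = 142.29/220 = 0.647 A.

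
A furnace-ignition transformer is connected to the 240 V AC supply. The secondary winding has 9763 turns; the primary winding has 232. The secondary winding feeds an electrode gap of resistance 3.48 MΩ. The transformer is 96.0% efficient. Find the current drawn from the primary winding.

V_s = 240 × 9763/232 = 10100 V.
I_s = V_s/R = 10100/(3.48×10^6) = 0.0029022 A.
P_out = V_s I_s = 10100 × 0.0029022 = 29.311 W.
P_in = P_out/η = 29.311/0.960 = 30.533 W.
I_p = P_in/V_p = 30.533/240 = 0.127 A.

I_p ≈ 0.127 A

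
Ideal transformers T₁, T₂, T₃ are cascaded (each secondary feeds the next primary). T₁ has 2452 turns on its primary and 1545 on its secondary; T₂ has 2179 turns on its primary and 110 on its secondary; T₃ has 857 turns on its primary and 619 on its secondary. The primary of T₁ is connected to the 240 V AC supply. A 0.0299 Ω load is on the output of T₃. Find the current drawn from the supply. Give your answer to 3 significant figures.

After T₁: V = 240.00 × 1545/2452 = 151.22 V.
After T₂: V = 151.22 × 110/2179 = 7.6340 V.
After T₃: V = 7.6340 × 619/857 = 5.5140 V.
I_load = 5.5140/0.0299 = 184.41 A, so P_out = 5.5140 × 184.41 = 1016.9 W.
All ideal ⇒ P_in = P_out, so I_supply = 1016.9/240 = 4.24 A.

I_supply ≈ 4.24 A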